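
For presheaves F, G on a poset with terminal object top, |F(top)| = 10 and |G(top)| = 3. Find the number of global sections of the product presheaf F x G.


Global sections of a presheaf on a poset with terminal top satisfy
Gamma(H) ~ H(top). Presheaves admit pointwise products, so
(F x G)(top) = F(top) x G(top) (Cartesian product).
|Gamma(F x G)| = |F(top)| * |G(top)| = 10 * 3 = 30.

30


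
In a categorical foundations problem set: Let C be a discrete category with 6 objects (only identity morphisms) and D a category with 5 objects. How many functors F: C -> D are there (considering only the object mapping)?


A functor from a discrete category C to D is determined by
where each object maps. Each of the 6 objects of C can map
to any of the 5 objects of D independently.
Number of functors = 5^6 = 15625

15625


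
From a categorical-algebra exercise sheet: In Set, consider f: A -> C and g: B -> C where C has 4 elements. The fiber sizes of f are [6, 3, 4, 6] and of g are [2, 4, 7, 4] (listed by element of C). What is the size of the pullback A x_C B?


The pullback A x_C B consists of pairs (a, b) with f(a) = g(b).
For each element c in C, the fiber product has |f^-1(c)| * |g^-1(c)| elements.
Summing over C: 6 * 2 + 3 * 4 + 4 * 7 + 6 * 4
= 12 + 12 + 28 + 24 = 76

76


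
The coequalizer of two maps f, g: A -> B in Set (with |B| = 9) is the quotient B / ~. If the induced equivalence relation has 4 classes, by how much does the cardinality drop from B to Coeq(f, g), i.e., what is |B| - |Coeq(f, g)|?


The coequalizer Coeq(f, g) = B / ~ has one element per equivalence class.
|B| = 9, |Coeq(f, g)| = 4.
|B| - |Coeq(f, g)| = 9 - 4 = 5.

5


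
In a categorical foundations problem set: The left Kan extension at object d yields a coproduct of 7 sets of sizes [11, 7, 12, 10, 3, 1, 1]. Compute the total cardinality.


Pointwise, the left Kan extension (Lan_F H)(d) is the colimit, indexed
by the comma category (F downarrow d), of H composed with the
projection (F downarrow d) -> C. Here that colimit is given
as a coproduct (disjoint union) of sets, so its cardinality is the
sum of the sizes of the summands.
Coproduct of sets with sizes: 11 + 7 + 12 + 10 + 3 + 1 + 1
= 45

45


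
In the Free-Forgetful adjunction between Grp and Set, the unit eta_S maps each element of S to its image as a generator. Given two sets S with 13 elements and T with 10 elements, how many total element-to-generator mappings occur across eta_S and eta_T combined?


The unit eta_X: X -> U(F(X)) of the Free-Forgetful adjunction
maps each element of X to a generator of F(X). For X = S + T (disjoint
union in Set), |S + T| = |S| + |T|.
Total mappings = 13 + 10 = 23.

23


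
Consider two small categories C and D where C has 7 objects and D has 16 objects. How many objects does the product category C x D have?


The product category C x D has objects that are pairs (c, d).
Number of pairs = |Ob(C)| * |Ob(D)| = 7 * 16 = 112

112


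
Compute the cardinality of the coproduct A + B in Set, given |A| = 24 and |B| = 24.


In Set, the coproduct A + B is the disjoint union.
|A + B| = |A| + |B| = 24 + 24 = 48

48


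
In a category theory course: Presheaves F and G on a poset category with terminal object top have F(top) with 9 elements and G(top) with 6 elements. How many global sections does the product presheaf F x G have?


Global sections of a presheaf on a poset with terminal top satisfy
Gamma(H) ~ H(top). Presheaves admit pointwise products, so
(F x G)(top) = F(top) x G(top) (Cartesian product).
|Gamma(F x G)| = |F(top)| * |G(top)| = 9 * 6 = 54.

54


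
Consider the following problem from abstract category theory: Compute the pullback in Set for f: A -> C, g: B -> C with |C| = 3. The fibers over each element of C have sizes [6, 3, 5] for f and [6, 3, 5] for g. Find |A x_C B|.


The pullback A x_C B consists of pairs (a, b) with f(a) = g(b).
For each element c in C, the fiber product has |f^-1(c)| * |g^-1(c)| elements.
Summing over C: 6 * 6 + 3 * 3 + 5 * 5
= 36 + 9 + 25 = 70

70


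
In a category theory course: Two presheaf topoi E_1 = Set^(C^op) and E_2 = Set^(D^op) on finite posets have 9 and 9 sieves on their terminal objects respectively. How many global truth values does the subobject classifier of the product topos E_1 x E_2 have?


In a product of presheaf topoi E_1 x E_2, the subobject classifier
is Omega = Omega_1 x Omega_2 (componentwise), so
|Omega(top)| = |Omega_1(top_1)| * |Omega_2(top_2)|.
= 9 * 9 = 81.

81


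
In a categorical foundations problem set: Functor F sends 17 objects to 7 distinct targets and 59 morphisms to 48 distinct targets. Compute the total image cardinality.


The image of F consists of distinct objects and distinct morphisms.
|Im(F)| on objects = 7
|Im(F)| on morphisms = 48
Total image cardinality = 7 + 48 = 55

55


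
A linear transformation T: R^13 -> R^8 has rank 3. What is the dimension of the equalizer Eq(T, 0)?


The equalizer of f and the zero map is ker(f).
By the rank-nullity theorem: dim(ker(f)) = dim(domain) - rank(f).
dim(ker(f)) = 13 - 3 = 10

10


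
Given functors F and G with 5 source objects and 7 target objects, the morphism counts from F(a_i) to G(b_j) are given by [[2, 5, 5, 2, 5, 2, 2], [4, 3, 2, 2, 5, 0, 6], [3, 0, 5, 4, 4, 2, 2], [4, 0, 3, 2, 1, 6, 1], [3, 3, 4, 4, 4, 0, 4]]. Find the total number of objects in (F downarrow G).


Objects of (F downarrow G) are triples (a, b, h: F(a)->G(b)).
The count equals the sum of all entries in the hom-matrix.
sum(row 0) = 23
sum(row 1) = 22
sum(row 2) = 20
sum(row 3) = 17
sum(row 4) = 22
Grand total = 104

104


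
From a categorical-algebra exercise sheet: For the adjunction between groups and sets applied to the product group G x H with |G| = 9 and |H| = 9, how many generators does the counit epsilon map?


The counit epsilon_K: F(U(K)) -> K of the Free-Forgetful adjunction
maps |K| generators of F(U(K)) into K. For K = G x H (the product group),
|G x H| = |G| * |H|.
Total generators mapped = 9 * 9 = 81.

81


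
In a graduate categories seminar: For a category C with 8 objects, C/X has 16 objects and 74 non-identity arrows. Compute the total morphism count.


In the slice category C/X, objects are morphisms to X.
Identity morphisms: 16 (one per object of C/X).
Non-identity morphisms: 74.
Total = 16 + 74 = 90

90


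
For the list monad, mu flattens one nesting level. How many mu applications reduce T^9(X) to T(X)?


Each application of mu: T^2 -> T removes one layer of nesting.
Starting at depth 9 (i.e., T^9(X)), we need to reach T(X).
Number of mu applications = 9 - 1 = 8

8


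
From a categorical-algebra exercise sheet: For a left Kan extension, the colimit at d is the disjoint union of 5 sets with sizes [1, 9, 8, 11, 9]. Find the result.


Pointwise, the left Kan extension (Lan_F H)(d) is the colimit, indexed
by the comma category (F downarrow d), of H composed with the
projection (F downarrow d) -> C. Here that colimit is given
as a coproduct (disjoint union) of sets, so its cardinality is the
sum of the sizes of the summands.
Coproduct of sets with sizes: 1 + 9 + 8 + 11 + 9
= 38

38


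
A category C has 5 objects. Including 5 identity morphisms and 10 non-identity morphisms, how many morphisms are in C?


Each object has an identity morphism, giving 5 identities.
Adding the 10 non-identity morphisms:
Total = 5 + 10 = 15

15


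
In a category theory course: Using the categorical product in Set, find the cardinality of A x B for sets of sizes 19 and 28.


In Set, the product A x B is the Cartesian product.
By the universal property, |A x B| = |A| * |B|.
|A x B| = 19 * 28 = 532

532


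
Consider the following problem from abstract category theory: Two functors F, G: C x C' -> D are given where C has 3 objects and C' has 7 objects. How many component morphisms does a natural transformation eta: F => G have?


A natural transformation eta: F => G assigns one component morphism per
object of the domain category.
The domain is the product category C x C', so
|Ob(C x C')| = |Ob(C)| * |Ob(C')| = 3 * 7 = 21.
Therefore eta has 21 component morphisms.

21


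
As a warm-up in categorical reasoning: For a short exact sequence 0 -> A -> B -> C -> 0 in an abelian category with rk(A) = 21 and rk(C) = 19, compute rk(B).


For a short exact sequence 0 -> A -> B -> C -> 0,
rank is additive: rank(B) = rank(A) + rank(C).
rank(B) = 21 + 19 = 40

40


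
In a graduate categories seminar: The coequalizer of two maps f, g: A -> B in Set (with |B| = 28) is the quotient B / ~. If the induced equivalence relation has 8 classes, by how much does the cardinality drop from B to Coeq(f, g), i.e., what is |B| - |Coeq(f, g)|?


The coequalizer Coeq(f, g) = B / ~ has one element per equivalence class.
|B| = 28, |Coeq(f, g)| = 8.
|B| - |Coeq(f, g)| = 28 - 8 = 20.

20


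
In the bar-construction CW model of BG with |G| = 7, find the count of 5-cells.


In the bar-construction CW model of BG, the n-cells are indexed by
n-tuples [g_1|...|g_n] of non-identity elements of G (degenerate
simplices with some g_i = e do not contribute cells), so there are
(|G| - 1)^n n-cells.
For dim = 5 with |G| = 7:
cells = (7 - 1)^5 = 6^5 = 7776

7776


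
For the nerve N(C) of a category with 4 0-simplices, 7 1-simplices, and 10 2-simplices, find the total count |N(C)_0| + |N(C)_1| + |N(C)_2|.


The 2-skeleton of the nerve N(C) consists of simplices in dimensions 0, 1, 2:
  |N(C)_0| = 4 (objects)
  |N(C)_1| = 7 (morphisms)
  |N(C)_2| = 10 (composable pairs)
Total = 4 + 7 + 10 = 21

21


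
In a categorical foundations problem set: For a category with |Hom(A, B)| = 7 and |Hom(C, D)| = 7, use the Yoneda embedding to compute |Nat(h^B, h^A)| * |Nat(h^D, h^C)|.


By the Yoneda lemma, Nat(h^B, h^A) is isomorphic to Hom(A, B),
so |Nat(h^B, h^A)| = |Hom(A, B)| and |Nat(h^D, h^C)| = |Hom(C, D)|.
|Hom(A, B)| = 7, |Hom(C, D)| = 7.
|Nat(h^B, h^A) x Nat(h^D, h^C)| = 7 * 7 = 49

49


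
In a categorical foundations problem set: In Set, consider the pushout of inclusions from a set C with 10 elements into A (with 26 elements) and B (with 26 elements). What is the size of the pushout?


The pushout A +_C B identifies the images of C in A and B.
|A +_C B| = |A| + |B| - |C| (for injections).
= 26 + 26 - 10 = 42

42


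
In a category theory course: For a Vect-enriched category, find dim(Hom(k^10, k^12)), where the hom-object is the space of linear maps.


In Vect-enriched categories, Hom(k^n, k^m) is the space of m x n matrices.
dim(Hom(k^10, k^12)) = 12 * 10 = 120

120


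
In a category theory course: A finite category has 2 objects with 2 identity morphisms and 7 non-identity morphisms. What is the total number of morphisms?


Each object has an identity morphism, giving 2 identities.
Adding the 7 non-identity morphisms:
Total = 2 + 7 = 9

9


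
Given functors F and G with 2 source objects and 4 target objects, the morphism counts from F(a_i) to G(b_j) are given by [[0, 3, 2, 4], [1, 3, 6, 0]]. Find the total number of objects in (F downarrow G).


Objects of (F downarrow G) are triples (a, b, h: F(a)->G(b)).
The count equals the sum of all entries in the hom-matrix.
sum(row 0) = 9
sum(row 1) = 10
Grand total = 19

19


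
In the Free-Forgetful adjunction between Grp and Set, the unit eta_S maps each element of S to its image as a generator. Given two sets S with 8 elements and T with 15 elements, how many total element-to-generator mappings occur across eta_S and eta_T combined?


The unit eta_X: X -> U(F(X)) of the Free-Forgetful adjunction
maps each element of X to a generator of F(X). For X = S + T (disjoint
union in Set), |S + T| = |S| + |T|.
Total mappings = 8 + 15 = 23.

23


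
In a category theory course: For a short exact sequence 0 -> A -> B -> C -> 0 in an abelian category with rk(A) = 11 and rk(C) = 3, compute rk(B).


For a short exact sequence 0 -> A -> B -> C -> 0,
rank is additive: rank(B) = rank(A) + rank(C).
rank(B) = 11 + 3 = 14

14


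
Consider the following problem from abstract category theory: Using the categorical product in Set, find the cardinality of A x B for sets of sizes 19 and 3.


In Set, the product A x B is the Cartesian product.
By the universal property, |A x B| = |A| * |B|.
|A x B| = 19 * 3 = 57

57


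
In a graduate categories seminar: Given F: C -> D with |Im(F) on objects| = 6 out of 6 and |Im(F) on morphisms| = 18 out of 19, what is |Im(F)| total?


The image of F consists of distinct objects and distinct morphisms.
|Im(F)| on objects = 6
|Im(F)| on morphisms = 18
Total image cardinality = 6 + 18 = 24

24


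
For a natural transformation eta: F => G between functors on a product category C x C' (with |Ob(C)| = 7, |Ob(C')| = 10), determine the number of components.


A natural transformation eta: F => G assigns one component morphism per
object of the domain category.
The domain is the product category C x C', so
|Ob(C x C')| = |Ob(C)| * |Ob(C')| = 7 * 10 = 70.
Therefore eta has 70 component morphisms.

70


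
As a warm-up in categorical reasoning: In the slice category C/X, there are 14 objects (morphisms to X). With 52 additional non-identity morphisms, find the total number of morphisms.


In the slice category C/X, objects are morphisms to X.
Identity morphisms: 14 (one per object of C/X).
Non-identity morphisms: 52.
Total = 14 + 52 = 66

66


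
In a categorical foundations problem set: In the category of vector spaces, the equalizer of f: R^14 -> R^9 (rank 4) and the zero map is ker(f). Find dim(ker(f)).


The equalizer of f and the zero map is ker(f).
By the rank-nullity theorem: dim(ker(f)) = dim(domain) - rank(f).
dim(ker(f)) = 14 - 4 = 10

10


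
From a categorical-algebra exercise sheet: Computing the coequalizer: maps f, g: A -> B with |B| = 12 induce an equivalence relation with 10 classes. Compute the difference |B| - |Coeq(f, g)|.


The coequalizer Coeq(f, g) = B / ~ has one element per equivalence class.
|B| = 12, |Coeq(f, g)| = 10.
|B| - |Coeq(f, g)| = 12 - 10 = 2.

2


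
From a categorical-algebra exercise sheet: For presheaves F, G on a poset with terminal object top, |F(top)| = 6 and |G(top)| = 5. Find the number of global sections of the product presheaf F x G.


Global sections of a presheaf on a poset with terminal top satisfy
Gamma(H) ~ H(top). Presheaves admit pointwise products, so
(F x G)(top) = F(top) x G(top) (Cartesian product).
|Gamma(F x G)| = |F(top)| * |G(top)| = 6 * 5 = 30.

30


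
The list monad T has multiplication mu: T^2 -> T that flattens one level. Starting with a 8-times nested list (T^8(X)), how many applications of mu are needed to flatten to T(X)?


Each application of mu: T^2 -> T removes one layer of nesting.
Starting at depth 8 (i.e., T^8(X)), we need to reach T(X).
Number of mu applications = 8 - 1 = 7

7


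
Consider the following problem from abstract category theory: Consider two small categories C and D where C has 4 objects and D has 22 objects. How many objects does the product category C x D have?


The product category C x D has objects that are pairs (c, d).
Number of pairs = |Ob(C)| * |Ob(D)| = 4 * 22 = 88

88


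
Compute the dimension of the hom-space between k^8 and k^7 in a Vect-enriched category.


In Vect-enriched categories, Hom(k^n, k^m) is the space of m x n matrices.
dim(Hom(k^8, k^7)) = 7 * 8 = 56

56


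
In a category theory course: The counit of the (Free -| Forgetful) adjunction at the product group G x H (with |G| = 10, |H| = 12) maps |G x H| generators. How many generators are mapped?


The counit epsilon_K: F(U(K)) -> K of the Free-Forgetful adjunction
maps |K| generators of F(U(K)) into K. For K = G x H (the product group),
|G x H| = |G| * |H|.
Total generators mapped = 10 * 12 = 120.

120


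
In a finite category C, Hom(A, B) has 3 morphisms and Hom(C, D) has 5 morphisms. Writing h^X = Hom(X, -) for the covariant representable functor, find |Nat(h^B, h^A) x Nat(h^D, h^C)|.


By the Yoneda lemma, Nat(h^B, h^A) is isomorphic to Hom(A, B),
so |Nat(h^B, h^A)| = |Hom(A, B)| and |Nat(h^D, h^C)| = |Hom(C, D)|.
|Hom(A, B)| = 3, |Hom(C, D)| = 5.
|Nat(h^B, h^A) x Nat(h^D, h^C)| = 3 * 5 = 15

15


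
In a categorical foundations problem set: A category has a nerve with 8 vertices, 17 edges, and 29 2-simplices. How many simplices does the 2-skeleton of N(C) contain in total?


The 2-skeleton of the nerve N(C) consists of simplices in dimensions 0, 1, 2:
  |N(C)_0| = 8 (objects)
  |N(C)_1| = 17 (morphisms)
  |N(C)_2| = 29 (composable pairs)
Total = 8 + 17 + 29 = 54

54


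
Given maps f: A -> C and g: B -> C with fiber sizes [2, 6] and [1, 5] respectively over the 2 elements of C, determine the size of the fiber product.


The pullback A x_C B consists of pairs (a, b) with f(a) = g(b).
For each element c in C, the fiber product has |f^-1(c)| * |g^-1(c)| elements.
Summing over C: 2 * 1 + 6 * 5
= 2 + 30 = 32

32


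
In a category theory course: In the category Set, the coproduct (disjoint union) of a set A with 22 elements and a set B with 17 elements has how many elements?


In Set, the coproduct A + B is the disjoint union.
|A + B| = |A| + |B| = 22 + 17 = 39

39


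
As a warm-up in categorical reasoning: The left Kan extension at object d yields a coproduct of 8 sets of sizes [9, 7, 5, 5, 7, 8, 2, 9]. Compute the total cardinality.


Pointwise, the left Kan extension (Lan_F H)(d) is the colimit, indexed
by the comma category (F downarrow d), of H composed with the
projection (F downarrow d) -> C. Here that colimit is given
as a coproduct (disjoint union) of sets, so its cardinality is the
sum of the sizes of the summands.
Coproduct of sets with sizes: 9 + 7 + 5 + 5 + 7 + 8 + 2 + 9
= 52

52


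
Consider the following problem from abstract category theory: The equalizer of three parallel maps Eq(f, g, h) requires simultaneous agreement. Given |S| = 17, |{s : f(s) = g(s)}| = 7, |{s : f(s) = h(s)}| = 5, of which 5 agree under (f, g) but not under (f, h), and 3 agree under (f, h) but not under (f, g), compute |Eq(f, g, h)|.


Eq(f, g, h) is the triple-agreement set: points in S where all three
maps take the same value. Using inclusion-exclusion on the pairwise data:
Pair (f, g) agrees on 7 points; pair (f, h) on 5 points.
Points agreeing under (f, g) but not (f, h) = 5; under (f, h) but not (f, g) = 3.
Triple-agreement = agreement-in-(f, g) minus points that agree under (f, g) but not (f, h):
|Eq(f, g, h)| = 7 - 5 = 2
(cross-check via (f, h): 5 - 3 = 2.)

2


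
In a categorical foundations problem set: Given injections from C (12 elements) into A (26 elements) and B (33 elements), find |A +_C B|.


The pushout A +_C B identifies the images of C in A and B.
|A +_C B| = |A| + |B| - |C| (for injections).
= 26 + 33 - 12 = 47

47


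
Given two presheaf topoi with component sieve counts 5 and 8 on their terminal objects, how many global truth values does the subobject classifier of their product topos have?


In a product of presheaf topoi E_1 x E_2, the subobject classifier
is Omega = Omega_1 x Omega_2 (componentwise), so
|Omega(top)| = |Omega_1(top_1)| * |Omega_2(top_2)|.
= 5 * 8 = 40.

40


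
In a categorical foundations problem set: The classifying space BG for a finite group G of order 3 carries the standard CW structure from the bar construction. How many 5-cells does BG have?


In the bar-construction CW model of BG, the n-cells are indexed by
n-tuples [g_1|...|g_n] of non-identity elements of G (degenerate
simplices with some g_i = e do not contribute cells), so there are
(|G| - 1)^n n-cells.
For dim = 5 with |G| = 3:
cells = (3 - 1)^5 = 2^5 = 32

32


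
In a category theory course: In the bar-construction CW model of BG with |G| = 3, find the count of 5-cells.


In the bar-construction CW model of BG, the n-cells are indexed by
n-tuples [g_1|...|g_n] of non-identity elements of G (degenerate
simplices with some g_i = e do not contribute cells), so there are
(|G| - 1)^n n-cells.
For dim = 5 with |G| = 3:
cells = (3 - 1)^5 = 2^5 = 32

32


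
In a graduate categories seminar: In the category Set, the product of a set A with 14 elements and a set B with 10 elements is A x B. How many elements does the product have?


In Set, the product A x B is the Cartesian product.
By the universal property, |A x B| = |A| * |B|.
|A x B| = 14 * 10 = 140

140


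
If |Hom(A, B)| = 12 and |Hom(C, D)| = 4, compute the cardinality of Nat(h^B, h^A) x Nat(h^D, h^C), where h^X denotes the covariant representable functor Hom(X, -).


By the Yoneda lemma, Nat(h^B, h^A) is isomorphic to Hom(A, B),
so |Nat(h^B, h^A)| = |Hom(A, B)| and |Nat(h^D, h^C)| = |Hom(C, D)|.
|Hom(A, B)| = 12, |Hom(C, D)| = 4.
|Nat(h^B, h^A) x Nat(h^D, h^C)| = 12 * 4 = 48

48


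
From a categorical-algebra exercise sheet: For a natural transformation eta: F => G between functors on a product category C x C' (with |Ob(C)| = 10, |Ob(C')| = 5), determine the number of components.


A natural transformation eta: F => G assigns one component morphism per
object of the domain category.
The domain is the product category C x C', so
|Ob(C x C')| = |Ob(C)| * |Ob(C')| = 10 * 5 = 50.
Therefore eta has 50 component morphisms.

50


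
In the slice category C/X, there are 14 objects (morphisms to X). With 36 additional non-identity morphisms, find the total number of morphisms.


In the slice category C/X, objects are morphisms to X.
Identity morphisms: 14 (one per object of C/X).
Non-identity morphisms: 36.
Total = 14 + 36 = 50

50


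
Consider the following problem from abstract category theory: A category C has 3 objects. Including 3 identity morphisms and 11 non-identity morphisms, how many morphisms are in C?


Each object has an identity morphism, giving 3 identities.
Adding the 11 non-identity morphisms:
Total = 3 + 11 = 14

14


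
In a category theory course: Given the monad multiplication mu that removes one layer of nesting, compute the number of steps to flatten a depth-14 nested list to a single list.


Each application of mu: T^2 -> T removes one layer of nesting.
Starting at depth 14 (i.e., T^14(X)), we need to reach T(X).
Number of mu applications = 14 - 1 = 13

13


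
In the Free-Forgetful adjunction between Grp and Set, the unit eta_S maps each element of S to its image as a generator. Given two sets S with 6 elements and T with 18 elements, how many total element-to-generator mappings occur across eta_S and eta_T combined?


The unit eta_X: X -> U(F(X)) of the Free-Forgetful adjunction
maps each element of X to a generator of F(X). For X = S + T (disjoint
union in Set), |S + T| = |S| + |T|.
Total mappings = 6 + 18 = 24.

24


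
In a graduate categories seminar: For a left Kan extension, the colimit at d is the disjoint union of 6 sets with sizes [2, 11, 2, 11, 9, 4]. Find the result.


Pointwise, the left Kan extension (Lan_F H)(d) is the colimit, indexed
by the comma category (F downarrow d), of H composed with the
projection (F downarrow d) -> C. Here that colimit is given
as a coproduct (disjoint union) of sets, so its cardinality is the
sum of the sizes of the summands.
Coproduct of sets with sizes: 2 + 11 + 2 + 11 + 9 + 4
= 39

39


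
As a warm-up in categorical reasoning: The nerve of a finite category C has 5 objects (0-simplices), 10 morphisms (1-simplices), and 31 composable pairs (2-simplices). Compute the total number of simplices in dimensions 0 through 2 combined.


The 2-skeleton of the nerve N(C) consists of simplices in dimensions 0, 1, 2:
  |N(C)_0| = 5 (objects)
  |N(C)_1| = 10 (morphisms)
  |N(C)_2| = 31 (composable pairs)
Total = 5 + 10 + 31 = 46

46


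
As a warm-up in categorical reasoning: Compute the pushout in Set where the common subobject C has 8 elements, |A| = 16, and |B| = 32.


The pushout A +_C B identifies the images of C in A and B.
|A +_C B| = |A| + |B| - |C| (for injections).
= 16 + 32 - 8 = 40

40


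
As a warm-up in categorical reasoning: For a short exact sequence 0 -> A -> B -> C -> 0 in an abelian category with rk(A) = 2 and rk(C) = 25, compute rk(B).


For a short exact sequence 0 -> A -> B -> C -> 0,
rank is additive: rank(B) = rank(A) + rank(C).
rank(B) = 2 + 25 = 27

27


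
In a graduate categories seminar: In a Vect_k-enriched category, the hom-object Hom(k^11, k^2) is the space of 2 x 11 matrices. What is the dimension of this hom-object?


In Vect-enriched categories, Hom(k^n, k^m) is the space of m x n matrices.
dim(Hom(k^11, k^2)) = 2 * 11 = 22

22


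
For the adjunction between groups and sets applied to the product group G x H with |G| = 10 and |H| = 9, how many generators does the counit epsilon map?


The counit epsilon_K: F(U(K)) -> K of the Free-Forgetful adjunction
maps |K| generators of F(U(K)) into K. For K = G x H (the product group),
|G x H| = |G| * |H|.
Total generators mapped = 10 * 9 = 90.

90


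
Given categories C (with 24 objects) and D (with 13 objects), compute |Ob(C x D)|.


The product category C x D has objects that are pairs (c, d).
Number of pairs = |Ob(C)| * |Ob(D)| = 24 * 13 = 312

312


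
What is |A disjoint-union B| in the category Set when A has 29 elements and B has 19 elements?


In Set, the coproduct A + B is the disjoint union.
|A + B| = |A| + |B| = 29 + 19 = 48

48


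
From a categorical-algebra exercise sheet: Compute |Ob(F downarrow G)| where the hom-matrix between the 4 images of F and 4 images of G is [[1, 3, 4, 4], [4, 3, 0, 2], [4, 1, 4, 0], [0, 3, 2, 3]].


Objects of (F downarrow G) are triples (a, b, h: F(a)->G(b)).
The count equals the sum of all entries in the hom-matrix.
sum(row 0) = 12
sum(row 1) = 9
sum(row 2) = 9
sum(row 3) = 8
Grand total = 38

38


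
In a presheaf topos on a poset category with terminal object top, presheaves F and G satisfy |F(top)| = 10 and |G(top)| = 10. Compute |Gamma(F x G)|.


Global sections of a presheaf on a poset with terminal top satisfy
Gamma(H) ~ H(top). Presheaves admit pointwise products, so
(F x G)(top) = F(top) x G(top) (Cartesian product).
|Gamma(F x G)| = |F(top)| * |G(top)| = 10 * 10 = 100.

100


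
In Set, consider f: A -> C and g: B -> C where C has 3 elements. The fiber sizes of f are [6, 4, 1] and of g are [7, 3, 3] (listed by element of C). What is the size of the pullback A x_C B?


The pullback A x_C B consists of pairs (a, b) with f(a) = g(b).
For each element c in C, the fiber product has |f^-1(c)| * |g^-1(c)| elements.
Summing over C: 6 * 7 + 4 * 3 + 1 * 3
= 42 + 12 + 3 = 57

57


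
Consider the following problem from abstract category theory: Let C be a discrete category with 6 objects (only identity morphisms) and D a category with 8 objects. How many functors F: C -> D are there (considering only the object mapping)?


A functor from a discrete category C to D is determined by
where each object maps. Each of the 6 objects of C can map
to any of the 8 objects of D independently.
Number of functors = 8^6 = 262144

262144


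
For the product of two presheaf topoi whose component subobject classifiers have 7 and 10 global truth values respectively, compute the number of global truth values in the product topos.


In a product of presheaf topoi E_1 x E_2, the subobject classifier
is Omega = Omega_1 x Omega_2 (componentwise), so
|Omega(top)| = |Omega_1(top_1)| * |Omega_2(top_2)|.
= 7 * 10 = 70.

70


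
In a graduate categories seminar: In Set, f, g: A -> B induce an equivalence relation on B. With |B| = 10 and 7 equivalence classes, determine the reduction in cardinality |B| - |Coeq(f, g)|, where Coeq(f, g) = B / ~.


The coequalizer Coeq(f, g) = B / ~ has one element per equivalence class.
|B| = 10, |Coeq(f, g)| = 7.
|B| - |Coeq(f, g)| = 10 - 7 = 3.

3


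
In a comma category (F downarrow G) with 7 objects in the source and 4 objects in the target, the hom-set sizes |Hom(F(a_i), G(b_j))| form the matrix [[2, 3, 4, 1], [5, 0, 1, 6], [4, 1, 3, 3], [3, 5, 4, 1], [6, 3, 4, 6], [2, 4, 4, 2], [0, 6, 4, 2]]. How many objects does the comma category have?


Objects of (F downarrow G) are triples (a, b, h: F(a)->G(b)).
The count equals the sum of all entries in the hom-matrix.
sum(row 0) = 10
sum(row 1) = 12
sum(row 2) = 11
sum(row 3) = 13
sum(row 4) = 19
sum(row 5) = 12
sum(row 6) = 12
Grand total = 89

89


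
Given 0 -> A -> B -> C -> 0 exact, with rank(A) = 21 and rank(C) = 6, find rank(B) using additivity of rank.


For a short exact sequence 0 -> A -> B -> C -> 0,
rank is additive: rank(B) = rank(A) + rank(C).
rank(B) = 21 + 6 = 27

27


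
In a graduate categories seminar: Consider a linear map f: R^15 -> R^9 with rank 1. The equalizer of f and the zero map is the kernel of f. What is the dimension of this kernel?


The equalizer of f and the zero map is ker(f).
By the rank-nullity theorem: dim(ker(f)) = dim(domain) - rank(f).
dim(ker(f)) = 15 - 1 = 14

14


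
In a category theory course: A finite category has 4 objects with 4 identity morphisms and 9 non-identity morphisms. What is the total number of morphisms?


Each object has an identity morphism, giving 4 identities.
Adding the 9 non-identity morphisms:
Total = 4 + 9 = 13

13


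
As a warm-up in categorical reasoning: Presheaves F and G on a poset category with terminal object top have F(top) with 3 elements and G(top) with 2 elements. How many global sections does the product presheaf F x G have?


Global sections of a presheaf on a poset with terminal top satisfy
Gamma(H) ~ H(top). Presheaves admit pointwise products, so
(F x G)(top) = F(top) x G(top) (Cartesian product).
|Gamma(F x G)| = |F(top)| * |G(top)| = 3 * 2 = 6.

6


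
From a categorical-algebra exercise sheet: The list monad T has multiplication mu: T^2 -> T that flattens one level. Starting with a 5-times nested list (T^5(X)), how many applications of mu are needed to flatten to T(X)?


Each application of mu: T^2 -> T removes one layer of nesting.
Starting at depth 5 (i.e., T^5(X)), we need to reach T(X).
Number of mu applications = 5 - 1 = 4

4


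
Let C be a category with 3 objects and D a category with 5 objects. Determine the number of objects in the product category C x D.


The product category C x D has objects that are pairs (c, d).
Number of pairs = |Ob(C)| * |Ob(D)| = 3 * 5 = 15

15


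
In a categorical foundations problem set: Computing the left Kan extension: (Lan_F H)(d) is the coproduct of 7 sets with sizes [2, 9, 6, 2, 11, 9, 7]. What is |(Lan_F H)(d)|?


Pointwise, the left Kan extension (Lan_F H)(d) is the colimit, indexed
by the comma category (F downarrow d), of H composed with the
projection (F downarrow d) -> C. Here that colimit is given
as a coproduct (disjoint union) of sets, so its cardinality is the
sum of the sizes of the summands.
Coproduct of sets with sizes: 2 + 9 + 6 + 2 + 11 + 9 + 7
= 46

46


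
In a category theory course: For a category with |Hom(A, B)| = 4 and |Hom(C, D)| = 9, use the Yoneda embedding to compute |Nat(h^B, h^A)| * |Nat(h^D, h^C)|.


By the Yoneda lemma, Nat(h^B, h^A) is isomorphic to Hom(A, B),
so |Nat(h^B, h^A)| = |Hom(A, B)| and |Nat(h^D, h^C)| = |Hom(C, D)|.
|Hom(A, B)| = 4, |Hom(C, D)| = 9.
|Nat(h^B, h^A) x Nat(h^D, h^C)| = 4 * 9 = 36

36


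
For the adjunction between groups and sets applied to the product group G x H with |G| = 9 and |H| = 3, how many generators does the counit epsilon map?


The counit epsilon_K: F(U(K)) -> K of the Free-Forgetful adjunction
maps |K| generators of F(U(K)) into K. For K = G x H (the product group),
|G x H| = |G| * |H|.
Total generators mapped = 9 * 3 = 27.

27


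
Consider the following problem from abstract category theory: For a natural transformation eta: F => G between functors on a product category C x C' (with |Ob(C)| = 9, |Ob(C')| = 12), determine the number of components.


A natural transformation eta: F => G assigns one component morphism per
object of the domain category.
The domain is the product category C x C', so
|Ob(C x C')| = |Ob(C)| * |Ob(C')| = 9 * 12 = 108.
Therefore eta has 108 component morphisms.

108


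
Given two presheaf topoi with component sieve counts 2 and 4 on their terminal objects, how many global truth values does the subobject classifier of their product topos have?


In a product of presheaf topoi E_1 x E_2, the subobject classifier
is Omega = Omega_1 x Omega_2 (componentwise), so
|Omega(top)| = |Omega_1(top_1)| * |Omega_2(top_2)|.
= 2 * 4 = 8.

8


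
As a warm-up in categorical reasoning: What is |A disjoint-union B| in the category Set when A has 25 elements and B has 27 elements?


In Set, the coproduct A + B is the disjoint union.
|A + B| = |A| + |B| = 25 + 27 = 52

52


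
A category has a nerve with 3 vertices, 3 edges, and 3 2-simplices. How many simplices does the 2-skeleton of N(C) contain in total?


The 2-skeleton of the nerve N(C) consists of simplices in dimensions 0, 1, 2:
  |N(C)_0| = 3 (objects)
  |N(C)_1| = 3 (morphisms)
  |N(C)_2| = 3 (composable pairs)
Total = 3 + 3 + 3 = 9

9


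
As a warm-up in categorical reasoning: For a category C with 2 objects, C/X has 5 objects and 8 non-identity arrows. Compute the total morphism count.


In the slice category C/X, objects are morphisms to X.
Identity morphisms: 5 (one per object of C/X).
Non-identity morphisms: 8.
Total = 5 + 8 = 13

13


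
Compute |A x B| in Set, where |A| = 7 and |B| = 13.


In Set, the product A x B is the Cartesian product.
By the universal property, |A x B| = |A| * |B|.
|A x B| = 7 * 13 = 91

91


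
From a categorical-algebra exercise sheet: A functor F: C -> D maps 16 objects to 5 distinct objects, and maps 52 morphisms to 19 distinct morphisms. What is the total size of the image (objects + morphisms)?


The image of F consists of distinct objects and distinct morphisms.
|Im(F)| on objects = 5
|Im(F)| on morphisms = 19
Total image cardinality = 5 + 19 = 24

24


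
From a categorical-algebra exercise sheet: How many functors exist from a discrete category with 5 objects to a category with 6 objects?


A functor from a discrete category C to D is determined by
where each object maps. Each of the 5 objects of C can map
to any of the 6 objects of D independently.
Number of functors = 6^5 = 7776

7776


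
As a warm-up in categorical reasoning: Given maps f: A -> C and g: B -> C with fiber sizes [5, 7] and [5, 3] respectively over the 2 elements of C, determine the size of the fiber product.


The pullback A x_C B consists of pairs (a, b) with f(a) = g(b).
For each element c in C, the fiber product has |f^-1(c)| * |g^-1(c)| elements.
Summing over C: 5 * 5 + 7 * 3
= 25 + 21 = 46

46


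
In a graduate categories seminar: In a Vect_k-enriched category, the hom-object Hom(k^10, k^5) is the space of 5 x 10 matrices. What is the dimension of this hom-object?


In Vect-enriched categories, Hom(k^n, k^m) is the space of m x n matrices.
dim(Hom(k^10, k^5)) = 5 * 10 = 50

50


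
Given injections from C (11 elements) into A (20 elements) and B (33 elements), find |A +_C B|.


The pushout A +_C B identifies the images of C in A and B.
|A +_C B| = |A| + |B| - |C| (for injections).
= 20 + 33 - 11 = 42

42


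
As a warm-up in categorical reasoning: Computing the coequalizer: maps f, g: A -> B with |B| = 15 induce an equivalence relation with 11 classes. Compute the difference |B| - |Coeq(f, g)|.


The coequalizer Coeq(f, g) = B / ~ has one element per equivalence class.
|B| = 15, |Coeq(f, g)| = 11.
|B| - |Coeq(f, g)| = 15 - 11 = 4.

4


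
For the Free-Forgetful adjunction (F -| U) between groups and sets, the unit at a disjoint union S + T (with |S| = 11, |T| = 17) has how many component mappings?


The unit eta_X: X -> U(F(X)) of the Free-Forgetful adjunction
maps each element of X to a generator of F(X). For X = S + T (disjoint
union in Set), |S + T| = |S| + |T|.
Total mappings = 11 + 17 = 28.

28


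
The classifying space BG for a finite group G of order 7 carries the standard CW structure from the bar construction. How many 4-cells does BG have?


In the bar-construction CW model of BG, the n-cells are indexed by
n-tuples [g_1|...|g_n] of non-identity elements of G (degenerate
simplices with some g_i = e do not contribute cells), so there are
(|G| - 1)^n n-cells.
For dim = 4 with |G| = 7:
cells = (7 - 1)^4 = 6^4 = 1296

1296


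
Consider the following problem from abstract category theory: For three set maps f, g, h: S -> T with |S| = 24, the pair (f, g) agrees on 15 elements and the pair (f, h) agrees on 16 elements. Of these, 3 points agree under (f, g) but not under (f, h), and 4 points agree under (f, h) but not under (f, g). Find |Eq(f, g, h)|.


Eq(f, g, h) is the triple-agreement set: points in S where all three
maps take the same value. Using inclusion-exclusion on the pairwise data:
Pair (f, g) agrees on 15 points; pair (f, h) on 16 points.
Points agreeing under (f, g) but not (f, h) = 3; under (f, h) but not (f, g) = 4.
Triple-agreement = agreement-in-(f, g) minus points that agree under (f, g) but not (f, h):
|Eq(f, g, h)| = 15 - 3 = 12
(cross-check via (f, h): 16 - 4 = 12.)

12


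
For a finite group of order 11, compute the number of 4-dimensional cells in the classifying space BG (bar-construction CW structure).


In the bar-construction CW model of BG, the n-cells are indexed by
n-tuples [g_1|...|g_n] of non-identity elements of G (degenerate
simplices with some g_i = e do not contribute cells), so there are
(|G| - 1)^n n-cells.
For dim = 4 with |G| = 11:
cells = (11 - 1)^4 = 10^4 = 10000

10000


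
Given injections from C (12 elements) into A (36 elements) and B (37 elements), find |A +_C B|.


The pushout A +_C B identifies the images of C in A and B.
|A +_C B| = |A| + |B| - |C| (for injections).
= 36 + 37 - 12 = 61

61


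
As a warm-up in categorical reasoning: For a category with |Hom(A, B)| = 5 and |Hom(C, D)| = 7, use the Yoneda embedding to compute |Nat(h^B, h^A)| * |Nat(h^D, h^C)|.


By the Yoneda lemma, Nat(h^B, h^A) is isomorphic to Hom(A, B),
so |Nat(h^B, h^A)| = |Hom(A, B)| and |Nat(h^D, h^C)| = |Hom(C, D)|.
|Hom(A, B)| = 5, |Hom(C, D)| = 7.
|Nat(h^B, h^A) x Nat(h^D, h^C)| = 5 * 7 = 35

35


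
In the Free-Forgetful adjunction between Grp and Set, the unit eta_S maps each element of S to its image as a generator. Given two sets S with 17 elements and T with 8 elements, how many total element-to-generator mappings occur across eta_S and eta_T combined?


The unit eta_X: X -> U(F(X)) of the Free-Forgetful adjunction
maps each element of X to a generator of F(X). For X = S + T (disjoint
union in Set), |S + T| = |S| + |T|.
Total mappings = 17 + 8 = 25.

25


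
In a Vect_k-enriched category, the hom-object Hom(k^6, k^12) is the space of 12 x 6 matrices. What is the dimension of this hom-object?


In Vect-enriched categories, Hom(k^n, k^m) is the space of m x n matrices.
dim(Hom(k^6, k^12)) = 12 * 6 = 72

72


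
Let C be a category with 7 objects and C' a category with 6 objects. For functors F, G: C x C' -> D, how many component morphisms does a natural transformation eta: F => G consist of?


A natural transformation eta: F => G assigns one component morphism per
object of the domain category.
The domain is the product category C x C', so
|Ob(C x C')| = |Ob(C)| * |Ob(C')| = 7 * 6 = 42.
Therefore eta has 42 component morphisms.

42


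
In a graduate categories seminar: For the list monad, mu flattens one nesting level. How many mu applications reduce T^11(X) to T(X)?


Each application of mu: T^2 -> T removes one layer of nesting.
Starting at depth 11 (i.e., T^11(X)), we need to reach T(X).
Number of mu applications = 11 - 1 = 10

10


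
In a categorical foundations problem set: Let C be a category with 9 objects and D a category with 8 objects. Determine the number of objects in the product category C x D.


The product category C x D has objects that are pairs (c, d).
Number of pairs = |Ob(C)| * |Ob(D)| = 9 * 8 = 72

72


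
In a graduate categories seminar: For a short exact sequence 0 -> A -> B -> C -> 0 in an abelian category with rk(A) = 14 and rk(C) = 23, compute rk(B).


For a short exact sequence 0 -> A -> B -> C -> 0,
rank is additive: rank(B) = rank(A) + rank(C).
rank(B) = 14 + 23 = 37

37
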